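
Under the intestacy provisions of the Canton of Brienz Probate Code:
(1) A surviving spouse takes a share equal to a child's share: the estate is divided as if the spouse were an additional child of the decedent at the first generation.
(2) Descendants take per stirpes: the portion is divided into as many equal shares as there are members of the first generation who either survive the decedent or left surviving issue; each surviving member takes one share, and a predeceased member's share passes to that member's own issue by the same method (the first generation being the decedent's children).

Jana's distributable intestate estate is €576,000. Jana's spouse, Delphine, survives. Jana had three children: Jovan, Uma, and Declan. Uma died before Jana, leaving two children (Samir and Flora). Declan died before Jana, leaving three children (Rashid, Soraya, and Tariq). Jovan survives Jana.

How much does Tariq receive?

Tariq receives €48,000.

The spouse counts as an additional share at the children's level, so there are 4 primary shares of €144,000. Delphine takes one such share (€144,000).
The children's combined portion (€432,000) is divided into 3 shares of €144,000: Jovan takes €144,000; Uma's €144,000 share passes to Uma's issue; Declan's €144,000 share passes to Declan's issue.
Uma's share (€144,000) is divided into 2 shares of €72,000: Samir and Flora each take €72,000.
Declan's share (€144,000) is divided into 3 shares of €48,000: Rashid, Soraya, and Tariq each take €48,000.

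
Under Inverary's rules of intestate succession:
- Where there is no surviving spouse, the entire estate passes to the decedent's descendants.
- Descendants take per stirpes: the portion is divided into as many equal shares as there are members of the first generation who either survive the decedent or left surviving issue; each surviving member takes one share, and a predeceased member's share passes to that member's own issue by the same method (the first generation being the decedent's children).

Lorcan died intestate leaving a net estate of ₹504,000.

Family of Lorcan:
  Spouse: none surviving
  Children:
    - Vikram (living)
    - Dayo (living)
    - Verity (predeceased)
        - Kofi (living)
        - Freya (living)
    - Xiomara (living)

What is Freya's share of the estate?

The entire ₹504,000 passes to the descendants.
That amount (₹504,000) is divided into 4 shares of ₹126,000: Vikram, Dayo, and Xiomara each take ₹126,000; Verity's ₹126,000 share passes to Verity's issue.
Verity's share (₹126,000) is divided into 2 shares of ₹63,000: Kofi and Freya each take ₹63,000.

Freya receives ₹63,000.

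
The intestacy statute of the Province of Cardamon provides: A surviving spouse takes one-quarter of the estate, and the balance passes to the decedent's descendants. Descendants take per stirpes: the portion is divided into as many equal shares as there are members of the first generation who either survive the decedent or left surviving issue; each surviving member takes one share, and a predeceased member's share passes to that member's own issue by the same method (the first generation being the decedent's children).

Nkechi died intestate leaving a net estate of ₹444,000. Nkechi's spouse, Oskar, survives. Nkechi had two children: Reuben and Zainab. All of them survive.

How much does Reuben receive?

Oskar takes one-quarter of ₹444,000 = ₹111,000. The remaining ₹333,000 passes to the descendants.
The descendants' portion (₹333,000) is divided into 2 shares of ₹166,500: Reuben and Zainab each take ₹166,500.

Reuben receives ₹166,500.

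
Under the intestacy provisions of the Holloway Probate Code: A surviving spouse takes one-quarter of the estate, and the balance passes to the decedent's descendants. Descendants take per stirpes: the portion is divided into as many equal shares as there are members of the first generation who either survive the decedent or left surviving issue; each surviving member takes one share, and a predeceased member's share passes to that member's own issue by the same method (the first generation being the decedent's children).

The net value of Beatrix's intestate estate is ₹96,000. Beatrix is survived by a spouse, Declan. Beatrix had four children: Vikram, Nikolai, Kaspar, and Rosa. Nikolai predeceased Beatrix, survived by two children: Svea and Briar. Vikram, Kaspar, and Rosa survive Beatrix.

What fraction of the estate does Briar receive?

Declan takes one-quarter of ₹96,000 = ₹24,000. The remaining ₹72,000 passes to the descendants.
The descendants' portion (₹72,000) is divided into 4 shares of ₹18,000: Vikram, Kaspar, and Rosa each take ₹18,000; Nikolai's ₹18,000 share passes to Nikolai's issue.
Nikolai's share (₹18,000) is divided into 2 shares of ₹9,000: Svea and Briar each take ₹9,000.

Briar receives 3/32 of the estate.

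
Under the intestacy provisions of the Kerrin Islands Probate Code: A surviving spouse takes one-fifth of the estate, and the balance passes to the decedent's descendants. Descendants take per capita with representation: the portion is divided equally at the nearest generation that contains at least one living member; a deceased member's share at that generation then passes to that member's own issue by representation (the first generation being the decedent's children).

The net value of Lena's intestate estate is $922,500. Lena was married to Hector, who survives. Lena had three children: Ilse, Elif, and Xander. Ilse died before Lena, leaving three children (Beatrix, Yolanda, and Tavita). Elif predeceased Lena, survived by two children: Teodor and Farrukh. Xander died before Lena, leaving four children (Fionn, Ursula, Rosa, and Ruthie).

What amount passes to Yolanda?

Hector takes one-fifth of $922,500 = $184,500. The remaining $738,000 passes to the descendants.
No child survives, so the initial division is made at the grandchildren's generation.
The descendants' portion ($738,000) is divided into 9 shares of $82,000: Beatrix, Yolanda, Tavita, Teodor, Farrukh, Fionn, Ursula, Rosa, and Ruthie each take $82,000.

Yolanda receives $82,000.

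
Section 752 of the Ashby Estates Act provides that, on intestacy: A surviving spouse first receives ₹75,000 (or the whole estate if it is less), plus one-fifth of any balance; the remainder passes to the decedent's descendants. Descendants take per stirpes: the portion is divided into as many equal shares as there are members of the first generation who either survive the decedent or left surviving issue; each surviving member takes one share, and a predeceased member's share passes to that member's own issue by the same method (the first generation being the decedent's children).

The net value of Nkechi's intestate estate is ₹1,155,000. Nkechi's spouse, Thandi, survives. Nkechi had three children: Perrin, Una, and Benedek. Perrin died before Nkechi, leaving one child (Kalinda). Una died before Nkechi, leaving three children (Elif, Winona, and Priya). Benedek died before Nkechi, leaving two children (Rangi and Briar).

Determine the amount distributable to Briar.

Thandi first takes ₹75,000, leaving a balance of ₹1,080,000. Thandi then takes one-fifth of the balance (₹216,000), for a total of ₹291,000. The remaining ₹864,000 passes to the descendants.
The descendants' portion (₹864,000) is divided into 3 shares of ₹288,000: Perrin's ₹288,000 share passes to Perrin's issue; Una's ₹288,000 share passes to Una's issue; Benedek's ₹288,000 share passes to Benedek's issue.
Perrin's share (₹288,000) passes entirely to Kalinda.
Una's share (₹288,000) is divided into 3 shares of ₹96,000: Elif, Winona, and Priya each take ₹96,000.
Benedek's share (₹288,000) is divided into 2 shares of ₹144,000: Rangi and Briar each take ₹144,000.

Briar receives ₹144,000.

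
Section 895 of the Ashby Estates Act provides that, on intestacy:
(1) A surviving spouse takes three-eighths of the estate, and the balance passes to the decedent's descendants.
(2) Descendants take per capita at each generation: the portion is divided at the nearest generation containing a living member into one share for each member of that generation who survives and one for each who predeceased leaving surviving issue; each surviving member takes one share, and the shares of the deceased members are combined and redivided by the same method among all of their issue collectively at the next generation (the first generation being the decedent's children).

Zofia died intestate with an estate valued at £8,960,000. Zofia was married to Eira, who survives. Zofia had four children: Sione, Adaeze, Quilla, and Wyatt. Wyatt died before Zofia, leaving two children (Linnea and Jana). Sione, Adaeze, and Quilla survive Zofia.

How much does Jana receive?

Eira takes three-eighths of £8,960,000 = £3,360,000. The remaining £5,600,000 passes to the descendants.
The descendants' portion (£5,600,000) is divided at the children's generation into 4 shares of £1,400,000. Sione, Adaeze, and Quilla each take £1,400,000. The remaining share for the deceased Wyatt (£1,400,000) is carried to the next generation.
That pool (£1,400,000) is divided at the grandchildren's generation equally among Linnea and Jana: £700,000 each.

Jana receives £700,000.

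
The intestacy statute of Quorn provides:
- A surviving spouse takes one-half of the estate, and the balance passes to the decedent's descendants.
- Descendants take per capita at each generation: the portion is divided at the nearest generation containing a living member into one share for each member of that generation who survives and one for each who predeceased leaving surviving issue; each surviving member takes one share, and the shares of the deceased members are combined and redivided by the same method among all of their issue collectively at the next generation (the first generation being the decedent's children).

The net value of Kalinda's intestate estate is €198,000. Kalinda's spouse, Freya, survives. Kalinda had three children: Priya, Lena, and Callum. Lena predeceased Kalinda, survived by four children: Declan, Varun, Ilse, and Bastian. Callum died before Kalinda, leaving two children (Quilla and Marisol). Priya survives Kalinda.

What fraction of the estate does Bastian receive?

Bastian receives 1/18 of the estate.

Freya takes one-half of €198,000 = €99,000. The remaining €99,000 passes to the descendants.
The descendants' portion (€99,000) is divided at the children's generation into 3 shares of €33,000. Priya takes €33,000. The 2 shares of the deceased (Lena and Callum) are combined into a pool of €66,000.
That pool (€66,000) is divided at the grandchildren's generation equally among Declan, Varun, Ilse, Bastian, Quilla, and Marisol: €11,000 each.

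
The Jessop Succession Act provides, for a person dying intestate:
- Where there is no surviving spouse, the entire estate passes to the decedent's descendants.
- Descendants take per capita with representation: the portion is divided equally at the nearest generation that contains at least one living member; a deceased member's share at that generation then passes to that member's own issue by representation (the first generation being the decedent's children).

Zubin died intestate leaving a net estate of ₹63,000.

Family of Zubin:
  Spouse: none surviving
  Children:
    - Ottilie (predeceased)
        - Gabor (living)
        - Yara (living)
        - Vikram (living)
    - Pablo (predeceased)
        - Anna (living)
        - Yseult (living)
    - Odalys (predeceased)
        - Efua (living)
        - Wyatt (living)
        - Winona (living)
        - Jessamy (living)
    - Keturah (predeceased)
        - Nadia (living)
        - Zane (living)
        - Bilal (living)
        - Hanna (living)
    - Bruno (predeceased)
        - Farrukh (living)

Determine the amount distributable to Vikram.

Vikram receives ₹4,500.

The entire ₹63,000 passes to the descendants.
No child survives, so the initial division is made at the grandchildren's generation.
That amount (₹63,000) is divided into 14 shares of ₹4,500: Gabor, Yara, Vikram, Anna, Yseult, Efua, Wyatt, Winona, Jessamy, Nadia, Zane, Bilal, Hanna, and Farrukh each take ₹4,500.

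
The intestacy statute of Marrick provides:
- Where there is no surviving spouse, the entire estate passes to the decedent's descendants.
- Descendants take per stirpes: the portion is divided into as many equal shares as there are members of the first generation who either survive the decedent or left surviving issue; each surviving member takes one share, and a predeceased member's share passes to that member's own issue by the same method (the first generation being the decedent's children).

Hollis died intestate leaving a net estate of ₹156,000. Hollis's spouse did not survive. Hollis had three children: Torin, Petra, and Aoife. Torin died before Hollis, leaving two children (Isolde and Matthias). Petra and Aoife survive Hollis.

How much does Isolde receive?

Isolde receives ₹26,000.

The entire ₹156,000 passes to the descendants.
That amount (₹156,000) is divided into 3 shares of ₹52,000: Petra and Aoife each take ₹52,000; Torin's ₹52,000 share passes to Torin's issue.
Torin's share (₹52,000) is divided into 2 shares of ₹26,000: Isolde and Matthias each take ₹26,000.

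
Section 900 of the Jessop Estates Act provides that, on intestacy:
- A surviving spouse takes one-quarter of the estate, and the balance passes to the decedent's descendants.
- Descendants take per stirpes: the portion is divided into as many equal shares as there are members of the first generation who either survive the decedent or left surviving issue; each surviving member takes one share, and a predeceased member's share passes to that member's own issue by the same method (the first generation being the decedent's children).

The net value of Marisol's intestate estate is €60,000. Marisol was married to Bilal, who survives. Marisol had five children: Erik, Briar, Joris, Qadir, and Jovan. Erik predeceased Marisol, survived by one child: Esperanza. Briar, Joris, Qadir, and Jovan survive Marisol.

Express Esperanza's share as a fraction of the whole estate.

Bilal takes one-quarter of €60,000 = €15,000. The remaining €45,000 passes to the descendants.
The descendants' portion (€45,000) is divided into 5 shares of €9,000: Briar, Joris, Qadir, and Jovan each take €9,000; Erik's €9,000 share passes to Erik's issue.
Erik's share (€9,000) passes entirely to Esperanza.

Esperanza receives 3/20 of the estate.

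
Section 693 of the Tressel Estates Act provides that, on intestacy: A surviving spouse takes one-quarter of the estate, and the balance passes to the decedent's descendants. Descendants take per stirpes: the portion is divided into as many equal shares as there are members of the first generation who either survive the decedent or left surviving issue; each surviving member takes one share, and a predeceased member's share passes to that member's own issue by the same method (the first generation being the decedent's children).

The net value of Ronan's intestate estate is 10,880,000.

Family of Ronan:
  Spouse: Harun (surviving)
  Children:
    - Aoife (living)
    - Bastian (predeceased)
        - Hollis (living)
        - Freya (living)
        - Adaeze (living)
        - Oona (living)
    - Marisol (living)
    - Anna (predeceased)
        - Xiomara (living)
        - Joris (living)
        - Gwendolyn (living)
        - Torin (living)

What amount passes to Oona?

Oona receives 510,000.

Harun takes one-quarter of 10,880,000 = 2,720,000. The remaining 8,160,000 passes to the descendants.
The descendants' portion (8,160,000) is divided into 4 shares of 2,040,000: Aoife and Marisol each take 2,040,000; Bastian's 2,040,000 share passes to Bastian's issue; Anna's 2,040,000 share passes to Anna's issue.
Bastian's share (2,040,000) is divided into 4 shares of 510,000: Hollis, Freya, Adaeze, and Oona each take 510,000.
Anna's share (2,040,000) is divided into 4 shares of 510,000: Xiomara, Joris, Gwendolyn, and Torin each take 510,000.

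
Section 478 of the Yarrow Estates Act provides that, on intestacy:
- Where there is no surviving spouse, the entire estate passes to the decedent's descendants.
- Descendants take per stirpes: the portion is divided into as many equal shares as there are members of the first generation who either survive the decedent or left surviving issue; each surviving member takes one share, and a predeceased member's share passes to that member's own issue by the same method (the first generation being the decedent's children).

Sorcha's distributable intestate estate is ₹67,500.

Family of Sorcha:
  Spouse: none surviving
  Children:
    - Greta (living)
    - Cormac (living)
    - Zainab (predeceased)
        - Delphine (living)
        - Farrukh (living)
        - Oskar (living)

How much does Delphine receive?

Delphine receives ₹7,500.

The entire ₹67,500 passes to the descendants.
That amount (₹67,500) is divided into 3 shares of ₹22,500: Greta and Cormac each take ₹22,500; Zainab's ₹22,500 share passes to Zainab's issue.
Zainab's share (₹22,500) is divided into 3 shares of ₹7,500: Delphine, Farrukh, and Oskar each take ₹7,500.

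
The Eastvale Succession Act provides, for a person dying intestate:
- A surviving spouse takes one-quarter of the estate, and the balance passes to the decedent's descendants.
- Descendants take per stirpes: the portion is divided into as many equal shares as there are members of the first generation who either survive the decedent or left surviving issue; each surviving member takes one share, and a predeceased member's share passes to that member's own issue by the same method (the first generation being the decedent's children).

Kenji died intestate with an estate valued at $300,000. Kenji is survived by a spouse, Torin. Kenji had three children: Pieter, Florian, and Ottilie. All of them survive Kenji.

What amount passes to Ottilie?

Ottilie receives $75,000.

Torin takes one-quarter of $300,000 = $75,000. The remaining $225,000 passes to the descendants.
The descendants' portion ($225,000) is divided into 3 shares of $75,000: Pieter, Florian, and Ottilie each take $75,000.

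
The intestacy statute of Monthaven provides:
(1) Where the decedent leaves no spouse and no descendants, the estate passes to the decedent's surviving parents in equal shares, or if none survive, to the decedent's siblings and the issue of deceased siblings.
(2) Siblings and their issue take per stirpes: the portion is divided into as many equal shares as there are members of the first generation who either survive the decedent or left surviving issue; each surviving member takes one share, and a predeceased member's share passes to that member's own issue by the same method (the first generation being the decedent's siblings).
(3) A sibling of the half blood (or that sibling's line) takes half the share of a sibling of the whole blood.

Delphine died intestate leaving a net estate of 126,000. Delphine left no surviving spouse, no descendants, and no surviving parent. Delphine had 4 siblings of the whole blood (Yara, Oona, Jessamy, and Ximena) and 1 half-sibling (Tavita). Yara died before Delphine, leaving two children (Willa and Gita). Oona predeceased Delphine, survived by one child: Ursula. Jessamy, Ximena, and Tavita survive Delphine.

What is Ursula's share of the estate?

Ursula receives 28,000.

The entire 126,000 passes to the siblings and their issue.
Counting each half-blood sibling's line as half a unit, there are 9/2 units in 126,000, so one unit is 28,000. Whole-blood lines (Yara, Oona, Jessamy, and Ximena) take 28,000 each; half-blood lines (Tavita) take 14,000 each.
Yara's share (28,000) is divided into 2 shares of 14,000: Willa and Gita each take 14,000.
Oona's share (28,000) passes entirely to Ursula.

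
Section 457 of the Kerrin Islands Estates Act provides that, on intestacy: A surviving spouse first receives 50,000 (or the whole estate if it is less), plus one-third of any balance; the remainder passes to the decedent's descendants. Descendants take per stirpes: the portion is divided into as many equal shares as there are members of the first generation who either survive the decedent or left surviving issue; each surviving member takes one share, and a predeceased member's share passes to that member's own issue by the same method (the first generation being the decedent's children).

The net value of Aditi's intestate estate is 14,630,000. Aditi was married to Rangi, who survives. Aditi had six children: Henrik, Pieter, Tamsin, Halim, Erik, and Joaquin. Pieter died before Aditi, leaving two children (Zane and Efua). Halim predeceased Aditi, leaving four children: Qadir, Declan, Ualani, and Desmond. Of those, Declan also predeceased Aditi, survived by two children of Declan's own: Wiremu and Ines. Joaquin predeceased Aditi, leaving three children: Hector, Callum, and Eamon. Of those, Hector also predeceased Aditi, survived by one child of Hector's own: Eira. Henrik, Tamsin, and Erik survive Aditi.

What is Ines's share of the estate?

Ines receives 202,500.

Rangi first takes 50,000, leaving a balance of 14,580,000. Rangi then takes one-third of the balance (4,860,000), for a total of 4,910,000. The remaining 9,720,000 passes to the descendants.
The descendants' portion (9,720,000) is divided into 6 shares of 1,620,000: Henrik, Tamsin, and Erik each take 1,620,000; Pieter's 1,620,000 share passes to Pieter's issue; Halim's 1,620,000 share passes to Halim's issue; Joaquin's 1,620,000 share passes to Joaquin's issue.
Pieter's share (1,620,000) is divided into 2 shares of 810,000: Zane and Efua each take 810,000.
Halim's share (1,620,000) is divided into 4 shares of 405,000: Qadir, Ualani, and Desmond each take 405,000; Declan's 405,000 share passes to Declan's issue.
Declan's share (405,000) is divided into 2 shares of 202,500: Wiremu and Ines each take 202,500.
Joaquin's share (1,620,000) is divided into 3 shares of 540,000: Callum and Eamon each take 540,000; Hector's 540,000 share passes to Hector's issue.
Hector's share (540,000) passes entirely to Eira.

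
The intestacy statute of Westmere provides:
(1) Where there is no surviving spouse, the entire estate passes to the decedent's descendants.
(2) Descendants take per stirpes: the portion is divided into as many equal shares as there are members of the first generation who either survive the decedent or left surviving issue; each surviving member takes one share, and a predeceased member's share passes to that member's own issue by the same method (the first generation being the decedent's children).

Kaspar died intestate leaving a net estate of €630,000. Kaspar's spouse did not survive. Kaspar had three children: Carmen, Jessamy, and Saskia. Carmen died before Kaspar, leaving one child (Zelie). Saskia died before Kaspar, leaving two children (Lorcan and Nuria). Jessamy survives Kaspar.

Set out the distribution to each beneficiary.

The entire €630,000 passes to the descendants.
That amount (€630,000) is divided into 3 shares of €210,000: Jessamy takes €210,000; Carmen's €210,000 share passes to Carmen's issue; Saskia's €210,000 share passes to Saskia's issue.
Carmen's share (€210,000) passes entirely to Zelie.
Saskia's share (€210,000) is divided into 2 shares of €105,000: Lorcan and Nuria each take €105,000.

Zelie: €210,000; Jessamy: €210,000; Lorcan: €105,000; Nuria: €105,000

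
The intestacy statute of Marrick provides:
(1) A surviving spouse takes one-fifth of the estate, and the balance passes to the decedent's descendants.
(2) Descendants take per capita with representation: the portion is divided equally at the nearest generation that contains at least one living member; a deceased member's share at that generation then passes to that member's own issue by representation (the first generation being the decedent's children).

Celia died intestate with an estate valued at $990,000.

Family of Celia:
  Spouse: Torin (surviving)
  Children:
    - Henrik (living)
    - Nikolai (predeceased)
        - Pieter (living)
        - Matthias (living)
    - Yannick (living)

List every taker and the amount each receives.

Torin: $198,000; Henrik: $264,000; Pieter: $132,000; Matthias: $132,000; Yannick: $264,000

Torin takes one-fifth of $990,000 = $198,000. The remaining $792,000 passes to the descendants.
The descendants' portion ($792,000) is divided into 3 shares of $264,000: Henrik and Yannick each take $264,000; Nikolai's $264,000 share passes to Nikolai's issue.
Nikolai's share ($264,000) is divided into 2 shares of $132,000: Pieter and Matthias each take $132,000.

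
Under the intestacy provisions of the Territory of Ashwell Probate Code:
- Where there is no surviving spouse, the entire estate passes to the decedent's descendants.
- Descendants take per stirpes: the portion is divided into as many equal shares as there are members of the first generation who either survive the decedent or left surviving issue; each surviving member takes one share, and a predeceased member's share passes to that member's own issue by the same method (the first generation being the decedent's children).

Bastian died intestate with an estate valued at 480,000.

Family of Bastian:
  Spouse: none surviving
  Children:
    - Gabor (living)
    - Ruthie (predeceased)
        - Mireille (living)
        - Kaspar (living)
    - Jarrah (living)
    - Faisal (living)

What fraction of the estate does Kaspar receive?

The entire 480,000 passes to the descendants.
That amount (480,000) is divided into 4 shares of 120,000: Gabor, Jarrah, and Faisal each take 120,000; Ruthie's 120,000 share passes to Ruthie's issue.
Ruthie's share (120,000) is divided into 2 shares of 60,000: Mireille and Kaspar each take 60,000.

Kaspar receives 1/8 of the estate.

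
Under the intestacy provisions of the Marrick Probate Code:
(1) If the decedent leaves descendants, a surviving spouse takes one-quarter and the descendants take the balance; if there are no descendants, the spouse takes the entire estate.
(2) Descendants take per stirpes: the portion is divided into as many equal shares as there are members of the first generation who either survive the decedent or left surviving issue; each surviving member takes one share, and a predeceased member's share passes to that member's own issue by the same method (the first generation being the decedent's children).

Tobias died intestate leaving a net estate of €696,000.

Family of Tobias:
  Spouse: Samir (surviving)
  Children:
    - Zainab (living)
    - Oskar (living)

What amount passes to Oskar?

Oskar receives €261,000.

Samir takes one-quarter of €696,000 = €174,000. The remaining €522,000 passes to the descendants.
The descendants' portion (€522,000) is divided into 2 shares of €261,000: Zainab and Oskar each take €261,000.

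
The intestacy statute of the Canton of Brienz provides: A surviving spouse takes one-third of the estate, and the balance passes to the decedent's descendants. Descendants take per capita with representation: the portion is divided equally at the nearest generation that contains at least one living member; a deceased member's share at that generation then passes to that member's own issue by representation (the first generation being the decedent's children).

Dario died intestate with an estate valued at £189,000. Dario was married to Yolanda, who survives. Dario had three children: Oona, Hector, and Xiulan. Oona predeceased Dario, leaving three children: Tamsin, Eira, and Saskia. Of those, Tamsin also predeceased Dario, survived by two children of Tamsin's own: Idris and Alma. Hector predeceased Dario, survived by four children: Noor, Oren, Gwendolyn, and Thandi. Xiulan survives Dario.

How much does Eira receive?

Eira receives £14,000.

Yolanda takes one-third of £189,000 = £63,000. The remaining £126,000 passes to the descendants.
The descendants' portion (£126,000) is divided into 3 shares of £42,000: Xiulan takes £42,000; Oona's £42,000 share passes to Oona's issue; Hector's £42,000 share passes to Hector's issue.
Oona's share (£42,000) is divided into 3 shares of £14,000: Eira and Saskia each take £14,000; Tamsin's £14,000 share passes to Tamsin's issue.
Tamsin's share (£14,000) is divided into 2 shares of £7,000: Idris and Alma each take £7,000.
Hector's share (£42,000) is divided into 4 shares of £10,500: Noor, Oren, Gwendolyn, and Thandi each take £10,500.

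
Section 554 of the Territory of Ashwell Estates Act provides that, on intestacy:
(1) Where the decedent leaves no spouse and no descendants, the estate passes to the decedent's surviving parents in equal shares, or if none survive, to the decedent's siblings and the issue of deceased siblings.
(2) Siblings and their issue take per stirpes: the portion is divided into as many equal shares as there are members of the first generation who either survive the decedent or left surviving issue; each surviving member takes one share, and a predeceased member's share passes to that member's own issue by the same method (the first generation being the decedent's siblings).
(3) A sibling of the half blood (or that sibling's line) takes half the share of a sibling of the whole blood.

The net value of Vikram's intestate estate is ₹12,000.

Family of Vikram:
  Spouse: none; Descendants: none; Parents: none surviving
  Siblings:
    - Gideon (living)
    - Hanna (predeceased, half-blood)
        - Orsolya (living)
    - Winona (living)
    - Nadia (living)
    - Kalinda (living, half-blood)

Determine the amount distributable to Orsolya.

Orsolya receives ₹1,500.

The entire ₹12,000 passes to the siblings and their issue.
Counting each half-blood sibling's line as half a unit, there are 4 units in ₹12,000, so one unit is ₹3,000. Whole-blood lines (Gideon, Winona, and Nadia) take ₹3,000 each; half-blood lines (Hanna and Kalinda) take ₹1,500 each.
Hanna's share (₹1,500) passes entirely to Orsolya.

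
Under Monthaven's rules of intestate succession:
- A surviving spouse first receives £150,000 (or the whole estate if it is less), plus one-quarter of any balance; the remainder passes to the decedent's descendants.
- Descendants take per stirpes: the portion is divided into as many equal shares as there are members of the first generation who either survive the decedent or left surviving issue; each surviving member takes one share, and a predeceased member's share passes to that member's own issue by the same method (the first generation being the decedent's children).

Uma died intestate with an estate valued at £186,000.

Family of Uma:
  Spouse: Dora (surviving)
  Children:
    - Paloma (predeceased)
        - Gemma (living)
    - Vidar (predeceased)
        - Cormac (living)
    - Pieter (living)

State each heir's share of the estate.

Dora first takes £150,000, leaving a balance of £36,000. Dora then takes one-quarter of the balance (£9,000), for a total of £159,000. The remaining £27,000 passes to the descendants.
The descendants' portion (£27,000) is divided into 3 shares of £9,000: Pieter takes £9,000; Paloma's £9,000 share passes to Paloma's issue; Vidar's £9,000 share passes to Vidar's issue.
Paloma's share (£9,000) passes entirely to Gemma.
Vidar's share (£9,000) passes entirely to Cormac.

Dora: £159,000; Gemma: £9,000; Cormac: £9,000; Pieter: £9,000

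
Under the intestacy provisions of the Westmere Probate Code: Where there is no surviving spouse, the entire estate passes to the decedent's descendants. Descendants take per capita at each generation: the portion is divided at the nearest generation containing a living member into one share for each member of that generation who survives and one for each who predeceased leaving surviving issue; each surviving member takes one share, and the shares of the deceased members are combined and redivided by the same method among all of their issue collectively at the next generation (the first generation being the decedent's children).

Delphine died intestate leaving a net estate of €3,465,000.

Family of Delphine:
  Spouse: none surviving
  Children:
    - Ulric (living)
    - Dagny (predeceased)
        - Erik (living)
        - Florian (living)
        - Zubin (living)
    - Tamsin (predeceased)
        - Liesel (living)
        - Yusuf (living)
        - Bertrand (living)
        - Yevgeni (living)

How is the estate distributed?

Ulric: €1,155,000; Erik: €330,000; Florian: €330,000; Zubin: €330,000; Liesel: €330,000; Yusuf: €330,000; Bertrand: €330,000; Yevgeni: €330,000

The entire €3,465,000 passes to the descendants.
That amount (€3,465,000) is divided at the children's generation into 3 shares of €1,155,000. Ulric takes €1,155,000. The 2 shares of the deceased (Dagny and Tamsin) are combined into a pool of €2,310,000.
That pool (€2,310,000) is divided at the grandchildren's generation equally among Erik, Florian, Zubin, Liesel, Yusuf, Bertrand, and Yevgeni: €330,000 each.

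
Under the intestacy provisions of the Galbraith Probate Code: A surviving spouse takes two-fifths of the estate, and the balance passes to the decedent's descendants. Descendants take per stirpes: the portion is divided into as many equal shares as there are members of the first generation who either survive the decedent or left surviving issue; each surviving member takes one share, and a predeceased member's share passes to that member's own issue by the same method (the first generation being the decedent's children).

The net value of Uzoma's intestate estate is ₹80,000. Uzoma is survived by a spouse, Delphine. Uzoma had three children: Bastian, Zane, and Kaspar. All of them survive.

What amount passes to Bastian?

Delphine takes two-fifths of ₹80,000 = ₹32,000. The remaining ₹48,000 passes to the descendants.
The descendants' portion (₹48,000) is divided into 3 shares of ₹16,000: Bastian, Zane, and Kaspar each take ₹16,000.

Bastian receives ₹16,000.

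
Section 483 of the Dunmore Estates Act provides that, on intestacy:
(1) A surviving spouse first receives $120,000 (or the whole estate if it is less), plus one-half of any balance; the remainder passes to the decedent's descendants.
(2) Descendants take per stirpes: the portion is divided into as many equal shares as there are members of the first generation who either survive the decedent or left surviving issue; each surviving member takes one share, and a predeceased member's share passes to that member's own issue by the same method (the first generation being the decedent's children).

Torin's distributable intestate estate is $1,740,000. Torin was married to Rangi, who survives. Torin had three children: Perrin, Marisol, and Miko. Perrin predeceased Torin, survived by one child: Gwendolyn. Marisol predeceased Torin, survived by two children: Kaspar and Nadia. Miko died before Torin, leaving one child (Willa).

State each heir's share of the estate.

Rangi first takes $120,000, leaving a balance of $1,620,000. Rangi then takes one-half of the balance ($810,000), for a total of $930,000. The remaining $810,000 passes to the descendants.
The descendants' portion ($810,000) is divided into 3 shares of $270,000: Perrin's $270,000 share passes to Perrin's issue; Marisol's $270,000 share passes to Marisol's issue; Miko's $270,000 share passes to Miko's issue.
Perrin's share ($270,000) passes entirely to Gwendolyn.
Marisol's share ($270,000) is divided into 2 shares of $135,000: Kaspar and Nadia each take $135,000.
Miko's share ($270,000) passes entirely to Willa.

Rangi: $930,000; Gwendolyn: $270,000; Kaspar: $135,000; Nadia: $135,000; Willa: $270,000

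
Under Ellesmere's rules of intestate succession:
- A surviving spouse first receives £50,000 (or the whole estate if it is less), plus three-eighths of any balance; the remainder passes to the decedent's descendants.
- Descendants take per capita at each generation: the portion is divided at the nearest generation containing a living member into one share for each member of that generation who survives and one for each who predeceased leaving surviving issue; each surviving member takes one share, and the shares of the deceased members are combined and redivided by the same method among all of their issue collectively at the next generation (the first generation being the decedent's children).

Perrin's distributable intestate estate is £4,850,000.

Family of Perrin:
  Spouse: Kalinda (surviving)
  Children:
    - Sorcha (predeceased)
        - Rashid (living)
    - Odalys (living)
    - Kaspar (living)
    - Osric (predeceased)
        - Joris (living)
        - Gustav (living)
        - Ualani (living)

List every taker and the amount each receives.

Kalinda first takes £50,000, leaving a balance of £4,800,000. Kalinda then takes three-eighths of the balance (£1,800,000), for a total of £1,850,000. The remaining £3,000,000 passes to the descendants.
The descendants' portion (£3,000,000) is divided at the children's generation into 4 shares of £750,000. Odalys and Kaspar each take £750,000. The 2 shares of the deceased (Sorcha and Osric) are combined into a pool of £1,500,000.
That pool (£1,500,000) is divided at the grandchildren's generation equally among Rashid, Joris, Gustav, and Ualani: £375,000 each.

Kalinda: £1,850,000; Rashid: £375,000; Odalys: £750,000; Kaspar: £750,000; Joris: £375,000; Gustav: £375,000; Ualani: £375,000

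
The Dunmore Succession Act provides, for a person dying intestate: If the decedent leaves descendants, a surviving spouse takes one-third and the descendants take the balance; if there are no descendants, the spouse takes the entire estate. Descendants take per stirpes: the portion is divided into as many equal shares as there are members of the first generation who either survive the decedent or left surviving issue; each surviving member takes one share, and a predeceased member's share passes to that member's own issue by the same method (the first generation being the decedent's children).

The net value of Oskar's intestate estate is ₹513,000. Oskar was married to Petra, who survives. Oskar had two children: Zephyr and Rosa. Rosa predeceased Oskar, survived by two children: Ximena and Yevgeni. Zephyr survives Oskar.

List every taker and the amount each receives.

Petra: ₹171,000; Zephyr: ₹171,000; Ximena: ₹85,500; Yevgeni: ₹85,500

Petra takes one-third of ₹513,000 = ₹171,000. The remaining ₹342,000 passes to the descendants.
The descendants' portion (₹342,000) is divided into 2 shares of ₹171,000: Zephyr takes ₹171,000; Rosa's ₹171,000 share passes to Rosa's issue.
Rosa's share (₹171,000) is divided into 2 shares of ₹85,500: Ximena and Yevgeni each take ₹85,500.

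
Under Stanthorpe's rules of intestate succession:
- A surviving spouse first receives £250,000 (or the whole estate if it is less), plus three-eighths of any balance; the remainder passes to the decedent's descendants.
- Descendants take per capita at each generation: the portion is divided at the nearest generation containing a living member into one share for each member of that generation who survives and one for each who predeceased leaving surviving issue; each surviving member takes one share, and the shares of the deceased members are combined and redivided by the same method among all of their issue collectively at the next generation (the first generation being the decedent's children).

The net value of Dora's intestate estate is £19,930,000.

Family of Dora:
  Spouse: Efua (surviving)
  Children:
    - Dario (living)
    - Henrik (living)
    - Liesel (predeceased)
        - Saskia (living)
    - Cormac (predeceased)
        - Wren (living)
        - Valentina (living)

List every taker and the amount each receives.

Efua first takes £250,000, leaving a balance of £19,680,000. Efua then takes three-eighths of the balance (£7,380,000), for a total of £7,630,000. The remaining £12,300,000 passes to the descendants.
The descendants' portion (£12,300,000) is divided at the children's generation into 4 shares of £3,075,000. Dario and Henrik each take £3,075,000. The 2 shares of the deceased (Liesel and Cormac) are combined into a pool of £6,150,000.
That pool (£6,150,000) is divided at the grandchildren's generation equally among Saskia, Wren, and Valentina: £2,050,000 each.

Efua: £7,630,000; Dario: £3,075,000; Henrik: £3,075,000; Saskia: £2,050,000; Wren: £2,050,000; Valentina: £2,050,000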